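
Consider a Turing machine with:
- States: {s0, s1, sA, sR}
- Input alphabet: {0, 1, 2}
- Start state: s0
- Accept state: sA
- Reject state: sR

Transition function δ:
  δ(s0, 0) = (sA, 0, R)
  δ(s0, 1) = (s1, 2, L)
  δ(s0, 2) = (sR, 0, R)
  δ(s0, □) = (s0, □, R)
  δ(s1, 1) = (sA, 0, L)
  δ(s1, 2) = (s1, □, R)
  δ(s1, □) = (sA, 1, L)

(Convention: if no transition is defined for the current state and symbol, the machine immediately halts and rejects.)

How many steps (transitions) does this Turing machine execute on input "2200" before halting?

Execution trace:
Initial: [s0]2200
Step 1: δ(s0, 2) = (sR, 0, R) → 0[sR]200

The machine reaches the reject state sR and halts.

The machine executed 1 step before halting.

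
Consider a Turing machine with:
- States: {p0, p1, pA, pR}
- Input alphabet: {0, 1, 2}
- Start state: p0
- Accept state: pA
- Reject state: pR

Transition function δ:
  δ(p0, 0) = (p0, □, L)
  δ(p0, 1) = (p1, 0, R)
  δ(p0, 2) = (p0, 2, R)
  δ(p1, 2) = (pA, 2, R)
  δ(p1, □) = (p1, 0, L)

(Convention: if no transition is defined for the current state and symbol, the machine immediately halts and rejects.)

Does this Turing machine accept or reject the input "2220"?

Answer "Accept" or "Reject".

Execution trace:
Initial: [p0]2220
Step 1: δ(p0, 2) = (p0, 2, R) → 2[p0]220
Step 2: δ(p0, 2) = (p0, 2, R) → 22[p0]20
Step 3: δ(p0, 2) = (p0, 2, R) → 222[p0]0
Step 4: δ(p0, 0) = (p0, □, L) → 22[p0]2□
Step 5: δ(p0, 2) = (p0, 2, R) → 222[p0]□

No transition is defined for δ(p0, □). By convention the machine halts and rejects.

Answer: Reject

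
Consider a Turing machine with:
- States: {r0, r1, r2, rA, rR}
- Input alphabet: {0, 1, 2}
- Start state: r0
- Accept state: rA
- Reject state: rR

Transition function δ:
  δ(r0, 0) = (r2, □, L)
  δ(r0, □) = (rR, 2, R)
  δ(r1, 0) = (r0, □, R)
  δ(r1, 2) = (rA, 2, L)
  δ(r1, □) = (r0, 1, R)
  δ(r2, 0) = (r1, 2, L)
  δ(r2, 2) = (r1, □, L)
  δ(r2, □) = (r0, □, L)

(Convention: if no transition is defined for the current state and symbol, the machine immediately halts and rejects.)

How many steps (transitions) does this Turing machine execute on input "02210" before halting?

Execution trace:
Initial: [r0]02210
Step 1: δ(r0, 0) = (r2, □, L) → [r2]□□2210
Step 2: δ(r2, □) = (r0, □, L) → [r0]□□□2210
Step 3: δ(r0, □) = (rR, 2, R) → 2[rR]□□2210

The machine reaches the reject state rR and halts.

The machine executed 3 steps before halting.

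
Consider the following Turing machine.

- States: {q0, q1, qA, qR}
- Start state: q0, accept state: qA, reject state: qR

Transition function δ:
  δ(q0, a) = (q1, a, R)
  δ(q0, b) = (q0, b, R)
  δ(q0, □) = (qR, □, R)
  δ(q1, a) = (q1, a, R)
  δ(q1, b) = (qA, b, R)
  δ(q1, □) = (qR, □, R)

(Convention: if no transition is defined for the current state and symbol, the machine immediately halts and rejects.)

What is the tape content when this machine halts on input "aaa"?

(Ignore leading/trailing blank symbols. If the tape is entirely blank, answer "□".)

Execution trace:
Initial: [q0]aaa
Step 1: δ(q0, a) = (q1, a, R) → a[q1]aa
Step 2: δ(q1, a) = (q1, a, R) → aa[q1]a
Step 3: δ(q1, a) = (q1, a, R) → aaa[q1]□
Step 4: δ(q1, □) = (qR, □, R) → aaa□[qR]□

The machine reaches the reject state qR and halts.

Final tape (ignoring leading/trailing blanks): aaa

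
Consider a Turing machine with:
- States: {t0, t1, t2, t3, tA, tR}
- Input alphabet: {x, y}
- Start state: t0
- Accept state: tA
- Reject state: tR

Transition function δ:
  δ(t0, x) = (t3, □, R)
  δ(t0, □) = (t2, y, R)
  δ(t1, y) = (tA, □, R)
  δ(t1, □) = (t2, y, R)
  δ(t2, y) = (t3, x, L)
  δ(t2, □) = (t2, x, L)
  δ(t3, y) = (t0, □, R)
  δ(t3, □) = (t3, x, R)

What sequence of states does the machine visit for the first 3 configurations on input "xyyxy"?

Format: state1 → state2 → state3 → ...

Execution trace:
Initial: [t0]xyyxy
Step 1: δ(t0, x) = (t3, □, R) → □[t3]yyxy
Step 2: δ(t3, y) = (t0, □, R) → □□[t0]yxy

No transition is defined for δ(t0, y). By convention the machine halts and rejects.

State sequence: t0 → t3 → t0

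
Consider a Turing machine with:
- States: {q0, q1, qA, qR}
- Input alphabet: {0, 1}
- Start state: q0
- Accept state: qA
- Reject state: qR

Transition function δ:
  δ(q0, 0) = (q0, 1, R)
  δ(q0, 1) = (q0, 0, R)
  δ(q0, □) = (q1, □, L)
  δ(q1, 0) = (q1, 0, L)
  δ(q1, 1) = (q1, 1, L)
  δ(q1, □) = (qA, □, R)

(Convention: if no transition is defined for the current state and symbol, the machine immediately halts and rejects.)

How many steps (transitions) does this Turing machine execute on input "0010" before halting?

Execution trace:
Initial: [q0]0010
Step 1: δ(q0, 0) = (q0, 1, R) → 1[q0]010
Step 2: δ(q0, 0) = (q0, 1, R) → 11[q0]10
Step 3: δ(q0, 1) = (q0, 0, R) → 110[q0]0
Step 4: δ(q0, 0) = (q0, 1, R) → 1101[q0]□
Step 5: δ(q0, □) = (q1, □, L) → 110[q1]1□
Step 6: δ(q1, 1) = (q1, 1, L) → 11[q1]01□
Step 7: δ(q1, 0) = (q1, 0, L) → 1[q1]101□
Step 8: δ(q1, 1) = (q1, 1, L) → [q1]1101□
Step 9: δ(q1, 1) = (q1, 1, L) → [q1]□1101□
Step 10: δ(q1, □) = (qA, □, R) → □[qA]1101□

The machine reaches the accept state qA and halts.

The machine executed 10 steps before halting.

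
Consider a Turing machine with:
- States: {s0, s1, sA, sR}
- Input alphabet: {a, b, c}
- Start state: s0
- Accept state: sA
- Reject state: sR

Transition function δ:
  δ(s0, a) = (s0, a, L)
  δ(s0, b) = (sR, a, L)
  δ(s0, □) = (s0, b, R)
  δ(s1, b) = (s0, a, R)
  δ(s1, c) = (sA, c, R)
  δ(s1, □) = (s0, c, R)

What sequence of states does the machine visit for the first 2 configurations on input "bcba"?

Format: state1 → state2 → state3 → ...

Execution trace:
Initial: [s0]bcba
Step 1: δ(s0, b) = (sR, a, L) → [sR]□acba

The machine reaches the reject state sR and halts.

State sequence: s0 → sR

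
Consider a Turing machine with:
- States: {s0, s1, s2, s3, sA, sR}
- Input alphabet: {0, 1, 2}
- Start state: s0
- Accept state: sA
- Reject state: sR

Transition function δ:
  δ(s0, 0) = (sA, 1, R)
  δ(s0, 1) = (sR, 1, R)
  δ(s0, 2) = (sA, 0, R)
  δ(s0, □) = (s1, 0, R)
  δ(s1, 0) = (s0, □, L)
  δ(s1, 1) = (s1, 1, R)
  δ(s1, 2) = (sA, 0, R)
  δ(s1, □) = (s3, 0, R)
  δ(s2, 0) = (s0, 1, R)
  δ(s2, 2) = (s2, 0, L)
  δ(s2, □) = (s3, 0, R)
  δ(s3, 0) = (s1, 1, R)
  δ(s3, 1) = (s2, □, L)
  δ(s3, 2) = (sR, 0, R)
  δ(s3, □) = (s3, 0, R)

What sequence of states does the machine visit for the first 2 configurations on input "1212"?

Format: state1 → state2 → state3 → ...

Execution trace:
Initial: [s0]1212
Step 1: δ(s0, 1) = (sR, 1, R) → 1[sR]212

The machine reaches the reject state sR and halts.

State sequence: s0 → sR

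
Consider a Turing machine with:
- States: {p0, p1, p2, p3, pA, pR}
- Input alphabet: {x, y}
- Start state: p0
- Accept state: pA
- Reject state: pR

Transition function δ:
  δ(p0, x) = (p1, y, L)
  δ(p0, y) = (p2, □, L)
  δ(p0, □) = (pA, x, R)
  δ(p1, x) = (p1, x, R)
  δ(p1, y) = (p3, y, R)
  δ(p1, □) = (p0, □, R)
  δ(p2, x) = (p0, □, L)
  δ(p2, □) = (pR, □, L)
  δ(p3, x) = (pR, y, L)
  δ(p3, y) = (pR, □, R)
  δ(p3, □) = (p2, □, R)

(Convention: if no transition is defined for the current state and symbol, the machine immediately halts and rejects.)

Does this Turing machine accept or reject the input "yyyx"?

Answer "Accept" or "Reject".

Execution trace:
Initial: [p0]yyyx
Step 1: δ(p0, y) = (p2, □, L) → [p2]□□yyx
Step 2: δ(p2, □) = (pR, □, L) → [pR]□□□yyx

The machine reaches the reject state pR and halts.

Answer: Reject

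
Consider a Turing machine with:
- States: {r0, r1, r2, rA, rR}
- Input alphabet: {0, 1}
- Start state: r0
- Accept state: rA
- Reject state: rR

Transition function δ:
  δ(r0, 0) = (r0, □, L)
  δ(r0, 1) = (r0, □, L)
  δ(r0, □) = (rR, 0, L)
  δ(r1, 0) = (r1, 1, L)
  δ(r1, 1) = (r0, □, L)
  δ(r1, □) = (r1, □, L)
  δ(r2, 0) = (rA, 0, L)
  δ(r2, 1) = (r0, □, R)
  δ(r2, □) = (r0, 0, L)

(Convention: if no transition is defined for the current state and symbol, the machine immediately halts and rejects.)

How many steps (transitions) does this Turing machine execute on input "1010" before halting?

Execution trace:
Initial: [r0]1010
Step 1: δ(r0, 1) = (r0, □, L) → [r0]□□010
Step 2: δ(r0, □) = (rR, 0, L) → [rR]□0□010

The machine reaches the reject state rR and halts.

The machine executed 2 steps before halting.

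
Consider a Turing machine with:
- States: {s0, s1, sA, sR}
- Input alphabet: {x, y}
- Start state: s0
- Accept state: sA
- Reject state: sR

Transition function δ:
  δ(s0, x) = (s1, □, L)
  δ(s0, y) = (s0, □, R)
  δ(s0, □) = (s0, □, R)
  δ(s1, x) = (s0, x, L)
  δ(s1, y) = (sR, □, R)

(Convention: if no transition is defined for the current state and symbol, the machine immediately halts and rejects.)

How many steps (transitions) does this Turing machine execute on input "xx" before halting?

Execution trace:
Initial: [s0]xx
Step 1: δ(s0, x) = (s1, □, L) → [s1]□□x

No transition is defined for δ(s1, □). By convention the machine halts and rejects.

The machine executed 1 step before halting.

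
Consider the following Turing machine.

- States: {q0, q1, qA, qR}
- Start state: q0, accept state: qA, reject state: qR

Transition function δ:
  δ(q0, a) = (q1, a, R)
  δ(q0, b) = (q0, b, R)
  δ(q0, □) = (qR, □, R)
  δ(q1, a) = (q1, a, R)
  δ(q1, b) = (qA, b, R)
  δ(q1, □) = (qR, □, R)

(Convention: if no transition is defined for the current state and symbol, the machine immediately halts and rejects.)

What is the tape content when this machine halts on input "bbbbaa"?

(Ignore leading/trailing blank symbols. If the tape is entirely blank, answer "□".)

Execution trace:
Initial: [q0]bbbbaa
Step 1: δ(q0, b) = (q0, b, R) → b[q0]bbbaa
Step 2: δ(q0, b) = (q0, b, R) → bb[q0]bbaa
Step 3: δ(q0, b) = (q0, b, R) → bbb[q0]baa
Step 4: δ(q0, b) = (q0, b, R) → bbbb[q0]aa
Step 5: δ(q0, a) = (q1, a, R) → bbbba[q1]a
Step 6: δ(q1, a) = (q1, a, R) → bbbbaa[q1]□
Step 7: δ(q1, □) = (qR, □, R) → bbbbaa□[qR]□

The machine reaches the reject state qR and halts.

Final tape (ignoring leading/trailing blanks): bbbbaa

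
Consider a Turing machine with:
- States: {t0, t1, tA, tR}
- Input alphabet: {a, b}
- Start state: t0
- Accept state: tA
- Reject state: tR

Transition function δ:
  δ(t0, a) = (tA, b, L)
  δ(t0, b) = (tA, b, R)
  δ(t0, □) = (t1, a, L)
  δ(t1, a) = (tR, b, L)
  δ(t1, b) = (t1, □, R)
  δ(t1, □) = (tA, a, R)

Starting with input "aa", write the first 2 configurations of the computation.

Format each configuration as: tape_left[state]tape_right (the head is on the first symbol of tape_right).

Transitions applied:
Step 1: δ(t0, a) = (tA, b, L)

The first 2 configurations are:
[t0]aa ⊢ [tA]□ba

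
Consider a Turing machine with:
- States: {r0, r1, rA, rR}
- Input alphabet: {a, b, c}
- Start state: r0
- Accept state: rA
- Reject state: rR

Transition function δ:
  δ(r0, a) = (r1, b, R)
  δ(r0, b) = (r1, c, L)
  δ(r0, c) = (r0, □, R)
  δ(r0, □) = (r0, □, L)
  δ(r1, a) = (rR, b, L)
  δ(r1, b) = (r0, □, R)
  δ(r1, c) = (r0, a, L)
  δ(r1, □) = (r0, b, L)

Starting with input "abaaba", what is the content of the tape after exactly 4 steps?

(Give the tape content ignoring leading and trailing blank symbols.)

Execution trace:
Initial: [r0]abaaba
Step 1: δ(r0, a) = (r1, b, R) → b[r1]baaba
Step 2: δ(r1, b) = (r0, □, R) → b□[r0]aaba
Step 3: δ(r0, a) = (r1, b, R) → b□b[r1]aba
Step 4: δ(r1, a) = (rR, b, L) → b□[rR]bbba

The machine reaches the reject state rR and halts.

After 4 steps, the tape (ignoring leading/trailing blanks) is: b□bbba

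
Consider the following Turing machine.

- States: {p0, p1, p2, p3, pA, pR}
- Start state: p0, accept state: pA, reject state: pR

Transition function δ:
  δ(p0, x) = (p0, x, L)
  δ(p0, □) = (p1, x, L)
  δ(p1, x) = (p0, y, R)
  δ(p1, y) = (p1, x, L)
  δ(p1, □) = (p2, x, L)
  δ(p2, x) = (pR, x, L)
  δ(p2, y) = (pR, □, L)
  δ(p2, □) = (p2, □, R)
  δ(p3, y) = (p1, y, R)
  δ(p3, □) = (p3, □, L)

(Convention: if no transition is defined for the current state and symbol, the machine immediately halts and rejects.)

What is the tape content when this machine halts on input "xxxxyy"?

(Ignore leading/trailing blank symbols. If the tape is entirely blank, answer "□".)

Execution trace:
Initial: [p0]xxxxyy
Step 1: δ(p0, x) = (p0, x, L) → [p0]□xxxxyy
Step 2: δ(p0, □) = (p1, x, L) → [p1]□xxxxxyy
Step 3: δ(p1, □) = (p2, x, L) → [p2]□xxxxxxyy
Step 4: δ(p2, □) = (p2, □, R) → □[p2]xxxxxxyy
Step 5: δ(p2, x) = (pR, x, L) → [pR]□xxxxxxyy

The machine reaches the reject state pR and halts.

Final tape (ignoring leading/trailing blanks): xxxxxxyy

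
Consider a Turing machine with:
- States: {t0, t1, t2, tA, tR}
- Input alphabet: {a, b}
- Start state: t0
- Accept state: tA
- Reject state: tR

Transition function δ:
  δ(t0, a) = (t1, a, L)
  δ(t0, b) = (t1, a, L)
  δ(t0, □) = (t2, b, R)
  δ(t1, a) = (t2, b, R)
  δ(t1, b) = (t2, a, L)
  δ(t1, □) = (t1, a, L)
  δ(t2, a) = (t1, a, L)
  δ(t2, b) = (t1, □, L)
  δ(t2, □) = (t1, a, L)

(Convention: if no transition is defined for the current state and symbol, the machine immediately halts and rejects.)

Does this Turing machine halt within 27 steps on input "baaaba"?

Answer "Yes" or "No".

Execution trace:
Initial: [t0]baaaba
Step 1: δ(t0, b) = (t1, a, L) → [t1]□aaaaba
Step 2: δ(t1, □) = (t1, a, L) → [t1]□aaaaaba
Step 3: δ(t1, □) = (t1, a, L) → [t1]□aaaaaaba
Step 4: δ(t1, □) = (t1, a, L) → [t1]□aaaaaaaba
Step 5: δ(t1, □) = (t1, a, L) → [t1]□aaaaaaaaba
Step 6: δ(t1, □) = (t1, a, L) → [t1]□aaaaaaaaaba
Step 7: δ(t1, □) = (t1, a, L) → [t1]□aaaaaaaaaaba
Step 8: δ(t1, □) = (t1, a, L) → [t1]□aaaaaaaaaaaba
Step 9: δ(t1, □) = (t1, a, L) → [t1]□aaaaaaaaaaaaba
Step 10: δ(t1, □) = (t1, a, L) → [t1]□aaaaaaaaaaaaaba
Step 11: δ(t1, □) = (t1, a, L) → [t1]□aaaaaaaaaaaaaaba
Step 12: δ(t1, □) = (t1, a, L) → [t1]□aaaaaaaaaaaaaaaba
Step 13: δ(t1, □) = (t1, a, L) → [t1]□aaaaaaaaaaaaaaaaba
Step 14: δ(t1, □) = (t1, a, L) → [t1]□aaaaaaaaaaaaaaaaaba
Step 15: δ(t1, □) = (t1, a, L) → [t1]□aaaaaaaaaaaaaaaaaaba
Step 16: δ(t1, □) = (t1, a, L) → [t1]□aaaaaaaaaaaaaaaaaaaba
Step 17: δ(t1, □) = (t1, a, L) → [t1]□aaaaaaaaaaaaaaaaaaaaba
Step 18: δ(t1, □) = (t1, a, L) → [t1]□aaaaaaaaaaaaaaaaaaaaaba
Step 19: δ(t1, □) = (t1, a, L) → [t1]□aaaaaaaaaaaaaaaaaaaaaaba
Step 20: δ(t1, □) = (t1, a, L) → [t1]□aaaaaaaaaaaaaaaaaaaaaaaba
Step 21: δ(t1, □) = (t1, a, L) → [t1]□aaaaaaaaaaaaaaaaaaaaaaaaba
Step 22: δ(t1, □) = (t1, a, L) → [t1]□aaaaaaaaaaaaaaaaaaaaaaaaaba
Step 23: δ(t1, □) = (t1, a, L) → [t1]□aaaaaaaaaaaaaaaaaaaaaaaaaaba
Step 24: δ(t1, □) = (t1, a, L) → [t1]□aaaaaaaaaaaaaaaaaaaaaaaaaaaba
Step 25: δ(t1, □) = (t1, a, L) → [t1]□aaaaaaaaaaaaaaaaaaaaaaaaaaaaba
Step 26: δ(t1, □) = (t1, a, L) → [t1]□aaaaaaaaaaaaaaaaaaaaaaaaaaaaaba
Step 27: δ(t1, □) = (t1, a, L) → [t1]□aaaaaaaaaaaaaaaaaaaaaaaaaaaaaaba

The machine has not reached a halting state after 27 steps.
The machine did not halt within the 27-step bound.

Answer: No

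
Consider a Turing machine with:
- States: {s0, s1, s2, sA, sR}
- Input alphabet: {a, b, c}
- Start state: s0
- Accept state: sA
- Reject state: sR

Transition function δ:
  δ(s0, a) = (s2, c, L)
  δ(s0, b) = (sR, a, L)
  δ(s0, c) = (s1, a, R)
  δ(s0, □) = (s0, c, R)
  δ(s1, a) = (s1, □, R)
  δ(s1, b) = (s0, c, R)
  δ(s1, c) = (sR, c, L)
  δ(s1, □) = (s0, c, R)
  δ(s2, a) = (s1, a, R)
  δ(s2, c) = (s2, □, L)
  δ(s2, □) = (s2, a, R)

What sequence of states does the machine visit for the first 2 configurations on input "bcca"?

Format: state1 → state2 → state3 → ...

Execution trace:
Initial: [s0]bcca
Step 1: δ(s0, b) = (sR, a, L) → [sR]□acca

The machine reaches the reject state sR and halts.

State sequence: s0 → sR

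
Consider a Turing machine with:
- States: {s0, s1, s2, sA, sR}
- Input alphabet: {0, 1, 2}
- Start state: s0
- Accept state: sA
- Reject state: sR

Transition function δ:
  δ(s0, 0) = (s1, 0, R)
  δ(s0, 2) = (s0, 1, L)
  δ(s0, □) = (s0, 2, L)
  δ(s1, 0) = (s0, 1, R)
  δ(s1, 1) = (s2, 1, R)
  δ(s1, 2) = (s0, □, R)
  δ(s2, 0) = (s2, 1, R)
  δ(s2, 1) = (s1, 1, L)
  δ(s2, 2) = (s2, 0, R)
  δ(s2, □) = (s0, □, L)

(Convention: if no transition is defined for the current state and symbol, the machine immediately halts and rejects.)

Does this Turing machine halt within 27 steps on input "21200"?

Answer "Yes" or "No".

Execution trace:
Initial: [s0]21200
Step 1: δ(s0, 2) = (s0, 1, L) → [s0]□11200
Step 2: δ(s0, □) = (s0, 2, L) → [s0]□211200
Step 3: δ(s0, □) = (s0, 2, L) → [s0]□2211200
Step 4: δ(s0, □) = (s0, 2, L) → [s0]□22211200
Step 5: δ(s0, □) = (s0, 2, L) → [s0]□222211200
Step 6: δ(s0, □) = (s0, 2, L) → [s0]□2222211200
Step 7: δ(s0, □) = (s0, 2, L) → [s0]□22222211200
Step 8: δ(s0, □) = (s0, 2, L) → [s0]□222222211200
Step 9: δ(s0, □) = (s0, 2, L) → [s0]□2222222211200
Step 10: δ(s0, □) = (s0, 2, L) → [s0]□22222222211200
Step 11: δ(s0, □) = (s0, 2, L) → [s0]□222222222211200
Step 12: δ(s0, □) = (s0, 2, L) → [s0]□2222222222211200
Step 13: δ(s0, □) = (s0, 2, L) → [s0]□22222222222211200
Step 14: δ(s0, □) = (s0, 2, L) → [s0]□222222222222211200
Step 15: δ(s0, □) = (s0, 2, L) → [s0]□2222222222222211200
Step 16: δ(s0, □) = (s0, 2, L) → [s0]□22222222222222211200
Step 17: δ(s0, □) = (s0, 2, L) → [s0]□222222222222222211200
Step 18: δ(s0, □) = (s0, 2, L) → [s0]□2222222222222222211200
Step 19: δ(s0, □) = (s0, 2, L) → [s0]□22222222222222222211200
Step 20: δ(s0, □) = (s0, 2, L) → [s0]□222222222222222222211200
Step 21: δ(s0, □) = (s0, 2, L) → [s0]□2222222222222222222211200
Step 22: δ(s0, □) = (s0, 2, L) → [s0]□22222222222222222222211200
Step 23: δ(s0, □) = (s0, 2, L) → [s0]□222222222222222222222211200
Step 24: δ(s0, □) = (s0, 2, L) → [s0]□2222222222222222222222211200
Step 25: δ(s0, □) = (s0, 2, L) → [s0]□22222222222222222222222211200
Step 26: δ(s0, □) = (s0, 2, L) → [s0]□222222222222222222222222211200
Step 27: δ(s0, □) = (s0, 2, L) → [s0]□2222222222222222222222222211200

The machine has not reached a halting state after 27 steps.
The machine did not halt within the 27-step bound.

Answer: No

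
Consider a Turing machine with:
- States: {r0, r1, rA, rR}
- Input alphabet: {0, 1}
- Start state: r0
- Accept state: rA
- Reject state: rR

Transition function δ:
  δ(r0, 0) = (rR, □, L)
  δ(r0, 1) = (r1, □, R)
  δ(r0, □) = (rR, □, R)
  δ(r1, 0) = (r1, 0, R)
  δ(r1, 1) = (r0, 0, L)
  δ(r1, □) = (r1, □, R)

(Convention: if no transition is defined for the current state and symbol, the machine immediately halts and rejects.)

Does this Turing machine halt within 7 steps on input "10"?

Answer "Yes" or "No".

Execution trace:
Initial: [r0]10
Step 1: δ(r0, 1) = (r1, □, R) → □[r1]0
Step 2: δ(r1, 0) = (r1, 0, R) → □0[r1]□
Step 3: δ(r1, □) = (r1, □, R) → □0□[r1]□
Step 4: δ(r1, □) = (r1, □, R) → □0□□[r1]□
Step 5: δ(r1, □) = (r1, □, R) → □0□□□[r1]□
Step 6: δ(r1, □) = (r1, □, R) → □0□□□□[r1]□
Step 7: δ(r1, □) = (r1, □, R) → □0□□□□□[r1]□

The machine has not reached a halting state after 7 steps.
The machine did not halt within the 7-step bound.

Answer: No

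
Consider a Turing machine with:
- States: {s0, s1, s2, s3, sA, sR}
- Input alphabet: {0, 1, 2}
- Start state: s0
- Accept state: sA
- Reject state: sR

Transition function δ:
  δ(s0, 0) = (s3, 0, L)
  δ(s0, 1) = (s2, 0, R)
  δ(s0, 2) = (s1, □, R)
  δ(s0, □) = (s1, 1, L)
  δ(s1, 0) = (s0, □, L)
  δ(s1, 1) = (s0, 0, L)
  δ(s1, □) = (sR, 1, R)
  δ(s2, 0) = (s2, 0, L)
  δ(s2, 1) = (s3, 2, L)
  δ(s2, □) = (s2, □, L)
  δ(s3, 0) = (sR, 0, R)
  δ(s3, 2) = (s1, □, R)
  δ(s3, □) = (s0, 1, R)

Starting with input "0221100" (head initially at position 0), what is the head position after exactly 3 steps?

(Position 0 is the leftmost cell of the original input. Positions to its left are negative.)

Execution trace (head position shown):
Step 0: [s0]0221100  (head at position 0)
Step 1: move left → [s3]□0221100  (head at position -1)
Step 2: move right → 1[s0]0221100  (head at position 0)
Step 3: move left → [s3]10221100  (head at position -1)

After 3 steps, the head is at position -1.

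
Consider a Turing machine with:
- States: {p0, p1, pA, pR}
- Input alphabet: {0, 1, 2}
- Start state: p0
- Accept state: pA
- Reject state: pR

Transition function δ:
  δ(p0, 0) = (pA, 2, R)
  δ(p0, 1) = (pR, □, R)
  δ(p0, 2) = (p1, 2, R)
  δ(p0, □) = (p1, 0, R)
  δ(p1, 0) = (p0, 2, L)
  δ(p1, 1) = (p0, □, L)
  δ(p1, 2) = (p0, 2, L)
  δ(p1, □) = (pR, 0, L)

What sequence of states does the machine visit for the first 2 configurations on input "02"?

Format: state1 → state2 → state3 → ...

Execution trace:
Initial: [p0]02
Step 1: δ(p0, 0) = (pA, 2, R) → 2[pA]2

The machine reaches the accept state pA and halts.

State sequence: p0 → pA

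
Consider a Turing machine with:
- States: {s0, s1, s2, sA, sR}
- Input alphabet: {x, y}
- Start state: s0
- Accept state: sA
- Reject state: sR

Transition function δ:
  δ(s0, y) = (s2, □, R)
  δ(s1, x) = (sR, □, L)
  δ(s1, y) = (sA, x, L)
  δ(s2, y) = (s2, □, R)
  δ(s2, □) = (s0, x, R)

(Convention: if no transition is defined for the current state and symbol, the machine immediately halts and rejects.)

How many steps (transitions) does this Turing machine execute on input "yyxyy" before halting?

Execution trace:
Initial: [s0]yyxyy
Step 1: δ(s0, y) = (s2, □, R) → □[s2]yxyy
Step 2: δ(s2, y) = (s2, □, R) → □□[s2]xyy

No transition is defined for δ(s2, x). By convention the machine halts and rejects.

The machine executed 2 steps before halting.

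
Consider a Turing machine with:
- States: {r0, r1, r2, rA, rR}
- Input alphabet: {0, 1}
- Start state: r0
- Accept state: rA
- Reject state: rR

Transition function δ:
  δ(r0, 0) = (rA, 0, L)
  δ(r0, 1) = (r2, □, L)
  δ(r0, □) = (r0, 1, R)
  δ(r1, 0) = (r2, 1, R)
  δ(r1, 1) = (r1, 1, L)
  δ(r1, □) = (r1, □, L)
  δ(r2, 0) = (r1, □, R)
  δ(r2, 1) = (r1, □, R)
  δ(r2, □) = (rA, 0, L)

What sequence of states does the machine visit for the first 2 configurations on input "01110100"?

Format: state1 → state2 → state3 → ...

Execution trace:
Initial: [r0]01110100
Step 1: δ(r0, 0) = (rA, 0, L) → [rA]□01110100

The machine reaches the accept state rA and halts.

State sequence: r0 → rA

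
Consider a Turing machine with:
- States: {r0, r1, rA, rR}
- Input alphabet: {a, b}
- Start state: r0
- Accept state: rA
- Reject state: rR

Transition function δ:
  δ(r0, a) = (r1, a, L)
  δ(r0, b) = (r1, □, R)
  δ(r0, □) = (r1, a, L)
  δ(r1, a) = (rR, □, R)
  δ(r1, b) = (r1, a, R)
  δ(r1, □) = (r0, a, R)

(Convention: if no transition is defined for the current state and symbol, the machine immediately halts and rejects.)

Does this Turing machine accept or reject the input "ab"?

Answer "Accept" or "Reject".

Execution trace:
Initial: [r0]ab
Step 1: δ(r0, a) = (r1, a, L) → [r1]□ab
Step 2: δ(r1, □) = (r0, a, R) → a[r0]ab
Step 3: δ(r0, a) = (r1, a, L) → [r1]aab
Step 4: δ(r1, a) = (rR, □, R) → □[rR]ab

The machine reaches the reject state rR and halts.

Answer: Reject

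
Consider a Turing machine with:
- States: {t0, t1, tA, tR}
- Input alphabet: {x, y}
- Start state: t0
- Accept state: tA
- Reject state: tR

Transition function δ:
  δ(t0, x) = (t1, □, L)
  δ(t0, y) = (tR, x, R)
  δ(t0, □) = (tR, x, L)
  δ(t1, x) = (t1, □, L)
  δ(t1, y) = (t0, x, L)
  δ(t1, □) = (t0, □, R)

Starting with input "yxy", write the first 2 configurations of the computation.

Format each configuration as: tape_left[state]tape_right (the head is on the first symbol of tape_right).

Transitions applied:
Step 1: δ(t0, y) = (tR, x, R)

The first 2 configurations are:
[t0]yxy ⊢ x[tR]xy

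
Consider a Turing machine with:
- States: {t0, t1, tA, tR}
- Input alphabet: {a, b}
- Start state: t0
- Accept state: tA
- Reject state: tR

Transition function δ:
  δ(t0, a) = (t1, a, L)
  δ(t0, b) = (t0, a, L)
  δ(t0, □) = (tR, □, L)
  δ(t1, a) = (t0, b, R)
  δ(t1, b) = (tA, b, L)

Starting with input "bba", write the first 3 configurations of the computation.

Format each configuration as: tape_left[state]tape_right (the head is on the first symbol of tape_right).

Transitions applied:
Step 1: δ(t0, b) = (t0, a, L)
Step 2: δ(t0, □) = (tR, □, L)

The first 3 configurations are:
[t0]bba ⊢ [t0]□aba ⊢ [tR]□□aba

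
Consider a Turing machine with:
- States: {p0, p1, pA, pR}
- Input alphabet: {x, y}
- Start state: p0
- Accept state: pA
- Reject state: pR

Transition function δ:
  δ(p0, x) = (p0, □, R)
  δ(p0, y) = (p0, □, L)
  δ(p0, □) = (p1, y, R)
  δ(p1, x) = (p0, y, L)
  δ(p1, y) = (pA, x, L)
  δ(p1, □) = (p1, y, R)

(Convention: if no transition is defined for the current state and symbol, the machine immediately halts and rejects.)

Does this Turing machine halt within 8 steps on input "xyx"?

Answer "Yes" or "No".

Execution trace:
Initial: [p0]xyx
Step 1: δ(p0, x) = (p0, □, R) → □[p0]yx
Step 2: δ(p0, y) = (p0, □, L) → [p0]□□x
Step 3: δ(p0, □) = (p1, y, R) → y[p1]□x
Step 4: δ(p1, □) = (p1, y, R) → yy[p1]x
Step 5: δ(p1, x) = (p0, y, L) → y[p0]yy
Step 6: δ(p0, y) = (p0, □, L) → [p0]y□y
Step 7: δ(p0, y) = (p0, □, L) → [p0]□□□y
Step 8: δ(p0, □) = (p1, y, R) → y[p1]□□y

The machine has not reached a halting state after 8 steps.
The machine did not halt within the 8-step bound.

Answer: No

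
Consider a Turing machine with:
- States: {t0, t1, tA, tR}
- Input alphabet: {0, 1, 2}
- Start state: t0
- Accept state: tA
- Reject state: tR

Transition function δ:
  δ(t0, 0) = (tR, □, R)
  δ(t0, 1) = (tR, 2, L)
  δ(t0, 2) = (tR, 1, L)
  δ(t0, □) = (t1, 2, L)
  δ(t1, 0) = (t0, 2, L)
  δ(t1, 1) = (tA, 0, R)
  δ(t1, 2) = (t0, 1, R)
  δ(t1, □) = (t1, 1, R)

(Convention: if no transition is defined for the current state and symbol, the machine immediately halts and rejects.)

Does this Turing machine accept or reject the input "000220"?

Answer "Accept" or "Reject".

Execution trace:
Initial: [t0]000220
Step 1: δ(t0, 0) = (tR, □, R) → □[tR]00220

The machine reaches the reject state tR and halts.

Answer: Reject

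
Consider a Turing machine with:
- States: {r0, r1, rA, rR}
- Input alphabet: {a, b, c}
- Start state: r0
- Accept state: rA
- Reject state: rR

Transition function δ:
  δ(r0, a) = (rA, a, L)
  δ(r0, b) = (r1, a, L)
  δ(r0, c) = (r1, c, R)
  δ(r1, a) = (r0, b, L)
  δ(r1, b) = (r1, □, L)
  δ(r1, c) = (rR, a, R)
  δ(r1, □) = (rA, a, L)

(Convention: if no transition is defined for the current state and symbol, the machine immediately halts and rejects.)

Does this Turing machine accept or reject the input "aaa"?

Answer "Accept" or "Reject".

Execution trace:
Initial: [r0]aaa
Step 1: δ(r0, a) = (rA, a, L) → [rA]□aaa

The machine reaches the accept state rA and halts.

Answer: Accept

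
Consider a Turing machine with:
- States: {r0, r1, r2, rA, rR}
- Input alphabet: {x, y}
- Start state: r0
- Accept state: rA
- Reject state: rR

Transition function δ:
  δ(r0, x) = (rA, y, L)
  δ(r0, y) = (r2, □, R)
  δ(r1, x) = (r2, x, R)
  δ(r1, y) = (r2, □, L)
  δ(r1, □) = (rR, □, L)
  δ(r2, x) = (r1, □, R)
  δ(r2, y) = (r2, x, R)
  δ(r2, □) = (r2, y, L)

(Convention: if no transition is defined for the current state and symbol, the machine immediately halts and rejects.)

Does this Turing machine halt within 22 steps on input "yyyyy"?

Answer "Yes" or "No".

Execution trace:
Initial: [r0]yyyyy
Step 1: δ(r0, y) = (r2, □, R) → □[r2]yyyy
Step 2: δ(r2, y) = (r2, x, R) → □x[r2]yyy
Step 3: δ(r2, y) = (r2, x, R) → □xx[r2]yy
Step 4: δ(r2, y) = (r2, x, R) → □xxx[r2]y
Step 5: δ(r2, y) = (r2, x, R) → □xxxx[r2]□
Step 6: δ(r2, □) = (r2, y, L) → □xxx[r2]xy
Step 7: δ(r2, x) = (r1, □, R) → □xxx□[r1]y
Step 8: δ(r1, y) = (r2, □, L) → □xxx[r2]□□
Step 9: δ(r2, □) = (r2, y, L) → □xx[r2]xy□
Step 10: δ(r2, x) = (r1, □, R) → □xx□[r1]y□
Step 11: δ(r1, y) = (r2, □, L) → □xx[r2]□□□
Step 12: δ(r2, □) = (r2, y, L) → □x[r2]xy□□
Step 13: δ(r2, x) = (r1, □, R) → □x□[r1]y□□
Step 14: δ(r1, y) = (r2, □, L) → □x[r2]□□□□
Step 15: δ(r2, □) = (r2, y, L) → □[r2]xy□□□
Step 16: δ(r2, x) = (r1, □, R) → □□[r1]y□□□
Step 17: δ(r1, y) = (r2, □, L) → □[r2]□□□□□
Step 18: δ(r2, □) = (r2, y, L) → [r2]□y□□□□
Step 19: δ(r2, □) = (r2, y, L) → [r2]□yy□□□□
Step 20: δ(r2, □) = (r2, y, L) → [r2]□yyy□□□□
Step 21: δ(r2, □) = (r2, y, L) → [r2]□yyyy□□□□
Step 22: δ(r2, □) = (r2, y, L) → [r2]□yyyyy□□□□

The machine has not reached a halting state after 22 steps.
The machine did not halt within the 22-step bound.

Answer: No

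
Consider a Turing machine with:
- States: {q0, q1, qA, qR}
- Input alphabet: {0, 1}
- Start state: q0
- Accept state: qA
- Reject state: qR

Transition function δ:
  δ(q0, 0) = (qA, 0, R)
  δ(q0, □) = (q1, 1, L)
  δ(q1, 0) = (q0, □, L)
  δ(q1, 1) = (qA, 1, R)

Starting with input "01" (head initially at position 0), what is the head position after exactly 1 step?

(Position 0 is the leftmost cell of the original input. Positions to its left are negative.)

Execution trace (head position shown):
Step 0: [q0]01  (head at position 0)
Step 1: move right → 0[qA]1  (head at position 1)

After 1 step, the head is at position 1.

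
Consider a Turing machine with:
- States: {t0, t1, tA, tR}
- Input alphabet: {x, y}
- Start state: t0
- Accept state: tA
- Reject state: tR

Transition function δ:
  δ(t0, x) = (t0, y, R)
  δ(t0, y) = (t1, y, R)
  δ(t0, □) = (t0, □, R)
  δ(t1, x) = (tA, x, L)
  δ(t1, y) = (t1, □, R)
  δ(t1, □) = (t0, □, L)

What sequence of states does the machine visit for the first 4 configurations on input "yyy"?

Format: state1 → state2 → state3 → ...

Execution trace:
Initial: [t0]yyy
Step 1: δ(t0, y) = (t1, y, R) → y[t1]yy
Step 2: δ(t1, y) = (t1, □, R) → y□[t1]y
Step 3: δ(t1, y) = (t1, □, R) → y□□[t1]□

State sequence: t0 → t1 → t1 → t1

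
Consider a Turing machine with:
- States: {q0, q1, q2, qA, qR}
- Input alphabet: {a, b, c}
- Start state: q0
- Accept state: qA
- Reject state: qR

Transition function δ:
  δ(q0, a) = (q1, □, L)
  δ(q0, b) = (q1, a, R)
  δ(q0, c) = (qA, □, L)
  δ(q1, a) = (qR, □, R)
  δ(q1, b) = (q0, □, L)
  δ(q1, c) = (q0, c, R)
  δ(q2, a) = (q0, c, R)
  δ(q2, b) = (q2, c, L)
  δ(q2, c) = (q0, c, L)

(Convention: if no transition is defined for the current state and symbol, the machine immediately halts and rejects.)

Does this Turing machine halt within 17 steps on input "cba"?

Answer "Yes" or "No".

Execution trace:
Initial: [q0]cba
Step 1: δ(q0, c) = (qA, □, L) → [qA]□□ba

The machine reaches the accept state qA and halts.
The machine halted after 1 step (within the 17-step bound).

Answer: Yes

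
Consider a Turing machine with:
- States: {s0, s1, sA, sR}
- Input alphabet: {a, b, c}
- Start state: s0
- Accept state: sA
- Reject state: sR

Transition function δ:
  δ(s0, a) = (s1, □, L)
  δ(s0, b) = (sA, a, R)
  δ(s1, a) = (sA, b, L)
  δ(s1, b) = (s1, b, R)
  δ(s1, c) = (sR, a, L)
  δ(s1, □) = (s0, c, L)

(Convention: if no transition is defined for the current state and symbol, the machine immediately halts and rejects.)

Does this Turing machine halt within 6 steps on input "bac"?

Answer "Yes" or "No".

Execution trace:
Initial: [s0]bac
Step 1: δ(s0, b) = (sA, a, R) → a[sA]ac

The machine reaches the accept state sA and halts.
The machine halted after 1 step (within the 6-step bound).

Answer: Yes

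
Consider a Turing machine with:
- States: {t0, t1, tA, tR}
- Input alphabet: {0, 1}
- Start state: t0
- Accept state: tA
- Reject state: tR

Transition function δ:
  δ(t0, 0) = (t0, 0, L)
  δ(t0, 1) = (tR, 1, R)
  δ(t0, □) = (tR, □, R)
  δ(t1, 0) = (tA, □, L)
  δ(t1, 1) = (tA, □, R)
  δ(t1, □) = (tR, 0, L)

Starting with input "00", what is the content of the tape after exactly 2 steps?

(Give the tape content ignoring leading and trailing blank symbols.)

Execution trace:
Initial: [t0]00
Step 1: δ(t0, 0) = (t0, 0, L) → [t0]□00
Step 2: δ(t0, □) = (tR, □, R) → □[tR]00

The machine reaches the reject state tR and halts.

After 2 steps, the tape (ignoring leading/trailing blanks) is: 00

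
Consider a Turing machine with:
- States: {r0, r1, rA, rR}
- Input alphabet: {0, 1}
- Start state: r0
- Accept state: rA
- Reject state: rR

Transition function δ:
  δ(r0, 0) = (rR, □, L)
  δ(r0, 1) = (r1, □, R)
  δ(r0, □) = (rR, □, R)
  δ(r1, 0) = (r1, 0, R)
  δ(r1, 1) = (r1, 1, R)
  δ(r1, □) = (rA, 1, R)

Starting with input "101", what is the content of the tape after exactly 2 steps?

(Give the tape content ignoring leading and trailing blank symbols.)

Execution trace:
Initial: [r0]101
Step 1: δ(r0, 1) = (r1, □, R) → □[r1]01
Step 2: δ(r1, 0) = (r1, 0, R) → □0[r1]1

After 2 steps, the tape (ignoring leading/trailing blanks) is: 01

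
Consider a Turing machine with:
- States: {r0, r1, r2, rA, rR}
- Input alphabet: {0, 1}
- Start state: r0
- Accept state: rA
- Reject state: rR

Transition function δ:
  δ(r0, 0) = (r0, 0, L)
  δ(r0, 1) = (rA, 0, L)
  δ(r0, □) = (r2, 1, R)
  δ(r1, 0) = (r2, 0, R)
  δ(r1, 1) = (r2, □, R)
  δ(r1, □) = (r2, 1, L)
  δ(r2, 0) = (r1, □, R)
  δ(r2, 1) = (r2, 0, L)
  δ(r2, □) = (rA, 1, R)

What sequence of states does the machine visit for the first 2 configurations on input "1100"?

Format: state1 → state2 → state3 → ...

Execution trace:
Initial: [r0]1100
Step 1: δ(r0, 1) = (rA, 0, L) → [rA]□0100

The machine reaches the accept state rA and halts.

State sequence: r0 → rA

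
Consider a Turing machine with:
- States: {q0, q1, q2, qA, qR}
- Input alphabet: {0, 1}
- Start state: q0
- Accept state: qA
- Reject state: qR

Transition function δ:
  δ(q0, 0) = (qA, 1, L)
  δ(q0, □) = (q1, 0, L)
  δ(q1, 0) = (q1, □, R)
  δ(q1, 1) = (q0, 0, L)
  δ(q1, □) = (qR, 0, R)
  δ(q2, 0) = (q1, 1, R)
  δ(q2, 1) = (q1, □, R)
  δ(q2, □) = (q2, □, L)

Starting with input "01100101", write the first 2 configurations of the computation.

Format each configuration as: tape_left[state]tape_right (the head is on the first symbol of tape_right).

Transitions applied:
Step 1: δ(q0, 0) = (qA, 1, L)

The first 2 configurations are:
[q0]01100101 ⊢ [qA]□11100101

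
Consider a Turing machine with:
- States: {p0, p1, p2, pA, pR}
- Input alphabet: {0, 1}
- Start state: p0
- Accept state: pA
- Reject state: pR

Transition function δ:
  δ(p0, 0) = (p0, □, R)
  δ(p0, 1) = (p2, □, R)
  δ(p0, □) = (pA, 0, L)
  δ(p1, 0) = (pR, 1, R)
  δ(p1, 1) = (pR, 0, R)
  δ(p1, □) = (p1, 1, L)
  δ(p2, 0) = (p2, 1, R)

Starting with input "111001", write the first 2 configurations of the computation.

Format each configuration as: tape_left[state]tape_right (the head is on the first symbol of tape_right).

Transitions applied:
Step 1: δ(p0, 1) = (p2, □, R)

The first 2 configurations are:
[p0]111001 ⊢ □[p2]11001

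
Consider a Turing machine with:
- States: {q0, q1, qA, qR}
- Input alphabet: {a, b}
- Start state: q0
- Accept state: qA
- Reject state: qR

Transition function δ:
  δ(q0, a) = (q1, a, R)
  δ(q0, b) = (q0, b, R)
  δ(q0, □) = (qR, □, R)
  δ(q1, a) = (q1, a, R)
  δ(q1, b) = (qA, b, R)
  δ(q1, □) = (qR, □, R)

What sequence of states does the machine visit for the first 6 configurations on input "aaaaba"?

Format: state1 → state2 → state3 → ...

Execution trace:
Initial: [q0]aaaaba
Step 1: δ(q0, a) = (q1, a, R) → a[q1]aaaba
Step 2: δ(q1, a) = (q1, a, R) → aa[q1]aaba
Step 3: δ(q1, a) = (q1, a, R) → aaa[q1]aba
Step 4: δ(q1, a) = (q1, a, R) → aaaa[q1]ba
Step 5: δ(q1, b) = (qA, b, R) → aaaab[qA]a

The machine reaches the accept state qA and halts.

State sequence: q0 → q1 → q1 → q1 → q1 → qA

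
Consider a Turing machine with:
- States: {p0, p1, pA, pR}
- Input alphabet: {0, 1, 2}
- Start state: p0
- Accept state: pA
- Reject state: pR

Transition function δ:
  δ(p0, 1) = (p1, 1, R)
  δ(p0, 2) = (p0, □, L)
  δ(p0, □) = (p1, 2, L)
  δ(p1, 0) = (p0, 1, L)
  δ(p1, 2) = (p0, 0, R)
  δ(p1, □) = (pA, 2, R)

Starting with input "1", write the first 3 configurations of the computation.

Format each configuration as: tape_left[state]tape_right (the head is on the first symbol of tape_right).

Transitions applied:
Step 1: δ(p0, 1) = (p1, 1, R)
Step 2: δ(p1, □) = (pA, 2, R)

The first 3 configurations are:
[p0]1 ⊢ 1[p1]□ ⊢ 12[pA]□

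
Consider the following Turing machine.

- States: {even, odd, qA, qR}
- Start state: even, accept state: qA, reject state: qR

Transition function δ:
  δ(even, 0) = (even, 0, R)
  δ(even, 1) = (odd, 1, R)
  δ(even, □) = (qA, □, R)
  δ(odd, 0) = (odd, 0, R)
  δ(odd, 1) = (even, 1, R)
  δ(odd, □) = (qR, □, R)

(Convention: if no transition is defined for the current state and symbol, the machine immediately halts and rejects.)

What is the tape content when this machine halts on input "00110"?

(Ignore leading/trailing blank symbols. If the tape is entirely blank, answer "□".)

Execution trace:
Initial: [even]00110
Step 1: δ(even, 0) = (even, 0, R) → 0[even]0110
Step 2: δ(even, 0) = (even, 0, R) → 00[even]110
Step 3: δ(even, 1) = (odd, 1, R) → 001[odd]10
Step 4: δ(odd, 1) = (even, 1, R) → 0011[even]0
Step 5: δ(even, 0) = (even, 0, R) → 00110[even]□
Step 6: δ(even, □) = (qA, □, R) → 00110□[qA]□

The machine reaches the accept state qA and halts.

Final tape (ignoring leading/trailing blanks): 00110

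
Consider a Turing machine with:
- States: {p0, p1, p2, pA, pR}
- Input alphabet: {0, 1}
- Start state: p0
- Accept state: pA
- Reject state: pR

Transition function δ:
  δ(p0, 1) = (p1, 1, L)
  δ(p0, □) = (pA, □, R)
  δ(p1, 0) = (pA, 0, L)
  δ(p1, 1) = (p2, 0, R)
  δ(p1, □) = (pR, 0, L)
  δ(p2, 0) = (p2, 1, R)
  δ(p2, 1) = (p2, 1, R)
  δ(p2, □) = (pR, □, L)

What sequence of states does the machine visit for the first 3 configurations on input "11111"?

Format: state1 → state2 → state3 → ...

Execution trace:
Initial: [p0]11111
Step 1: δ(p0, 1) = (p1, 1, L) → [p1]□11111
Step 2: δ(p1, □) = (pR, 0, L) → [pR]□011111

The machine reaches the reject state pR and halts.

State sequence: p0 → p1 → pR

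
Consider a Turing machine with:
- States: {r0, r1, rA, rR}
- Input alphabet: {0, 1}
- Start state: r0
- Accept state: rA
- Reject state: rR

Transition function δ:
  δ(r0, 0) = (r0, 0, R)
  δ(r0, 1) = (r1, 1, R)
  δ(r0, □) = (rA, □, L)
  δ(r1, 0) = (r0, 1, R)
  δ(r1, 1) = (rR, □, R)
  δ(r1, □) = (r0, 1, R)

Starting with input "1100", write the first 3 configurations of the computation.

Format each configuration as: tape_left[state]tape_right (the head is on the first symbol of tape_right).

Transitions applied:
Step 1: δ(r0, 1) = (r1, 1, R)
Step 2: δ(r1, 1) = (rR, □, R)

The first 3 configurations are:
[r0]1100 ⊢ 1[r1]100 ⊢ 1□[rR]00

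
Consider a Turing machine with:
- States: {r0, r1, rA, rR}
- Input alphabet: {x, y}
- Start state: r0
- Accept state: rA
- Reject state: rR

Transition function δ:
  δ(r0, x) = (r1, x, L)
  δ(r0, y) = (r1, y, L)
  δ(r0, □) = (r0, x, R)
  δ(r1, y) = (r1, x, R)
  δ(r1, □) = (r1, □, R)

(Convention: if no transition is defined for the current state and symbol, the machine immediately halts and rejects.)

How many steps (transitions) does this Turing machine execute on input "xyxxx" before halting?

Execution trace:
Initial: [r0]xyxxx
Step 1: δ(r0, x) = (r1, x, L) → [r1]□xyxxx
Step 2: δ(r1, □) = (r1, □, R) → □[r1]xyxxx

No transition is defined for δ(r1, x). By convention the machine halts and rejects.

The machine executed 2 steps before halting.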